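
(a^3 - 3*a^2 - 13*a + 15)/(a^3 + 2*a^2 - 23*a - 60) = (a - 1)/(a + 4)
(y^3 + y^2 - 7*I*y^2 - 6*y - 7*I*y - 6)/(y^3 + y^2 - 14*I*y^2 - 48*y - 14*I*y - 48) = (y - I)/(y - 8*I)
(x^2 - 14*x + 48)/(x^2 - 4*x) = (x^2 - 14*x + 48)/(x*(x - 4))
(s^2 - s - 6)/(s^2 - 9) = (s + 2)/(s + 3)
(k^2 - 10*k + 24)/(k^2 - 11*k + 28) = (k - 6)/(k - 7)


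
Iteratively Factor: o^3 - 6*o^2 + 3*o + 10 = (o - 2)*(o^2 - 4*o - 5) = (o - 5)*(o - 2)*(o + 1)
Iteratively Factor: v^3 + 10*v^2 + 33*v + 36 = (v + 3)*(v^2 + 7*v + 12) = (v + 3)*(v + 4)*(v + 3)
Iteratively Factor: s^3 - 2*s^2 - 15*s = (s + 3)*(s^2 - 5*s) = (s - 5)*(s + 3)*(s)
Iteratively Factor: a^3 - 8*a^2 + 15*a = (a - 3)*(a^2 - 5*a) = a*(a - 3)*(a - 5)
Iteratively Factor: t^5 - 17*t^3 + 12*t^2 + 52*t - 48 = (t + 2)*(t^4 - 2*t^3 - 13*t^2 + 38*t - 24) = (t - 1)*(t + 2)*(t^3 - t^2 - 14*t + 24) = (t - 2)*(t - 1)*(t + 2)*(t^2 + t - 12) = (t - 3)*(t - 2)*(t - 1)*(t + 2)*(t + 4)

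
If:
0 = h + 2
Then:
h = -2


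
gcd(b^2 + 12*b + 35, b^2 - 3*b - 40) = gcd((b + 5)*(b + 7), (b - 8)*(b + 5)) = b + 5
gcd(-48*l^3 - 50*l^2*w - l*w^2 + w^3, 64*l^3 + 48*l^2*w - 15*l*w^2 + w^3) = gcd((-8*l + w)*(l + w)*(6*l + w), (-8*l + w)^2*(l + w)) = -8*l^2 - 7*l*w + w^2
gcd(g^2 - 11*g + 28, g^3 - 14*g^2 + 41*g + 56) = g - 7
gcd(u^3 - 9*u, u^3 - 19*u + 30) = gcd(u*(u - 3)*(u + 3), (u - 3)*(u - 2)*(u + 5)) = u - 3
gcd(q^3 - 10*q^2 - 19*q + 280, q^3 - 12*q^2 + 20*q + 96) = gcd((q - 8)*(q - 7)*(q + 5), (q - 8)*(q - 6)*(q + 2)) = q - 8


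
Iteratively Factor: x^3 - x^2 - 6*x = (x - 3)*(x^2 + 2*x) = (x - 3)*(x + 2)*(x)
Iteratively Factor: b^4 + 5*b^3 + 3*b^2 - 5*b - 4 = (b + 1)*(b^3 + 4*b^2 - b - 4) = (b + 1)^2*(b^2 + 3*b - 4) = (b + 1)^2*(b + 4)*(b - 1)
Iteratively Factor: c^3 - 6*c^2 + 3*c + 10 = (c - 5)*(c^2 - c - 2) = (c - 5)*(c - 2)*(c + 1)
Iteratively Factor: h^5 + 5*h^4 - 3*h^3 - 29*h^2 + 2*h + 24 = (h + 3)*(h^4 + 2*h^3 - 9*h^2 - 2*h + 8) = (h - 1)*(h + 3)*(h^3 + 3*h^2 - 6*h - 8) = (h - 1)*(h + 3)*(h + 4)*(h^2 - h - 2) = (h - 2)*(h - 1)*(h + 3)*(h + 4)*(h + 1)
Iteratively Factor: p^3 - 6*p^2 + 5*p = (p)*(p^2 - 6*p + 5) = p*(p - 1)*(p - 5)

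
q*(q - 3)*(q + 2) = q^3 - q^2 - 6*q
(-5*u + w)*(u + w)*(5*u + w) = -25*u^3 - 25*u^2*w + u*w^2 + w^3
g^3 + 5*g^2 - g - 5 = (g - 1)*(g + 1)*(g + 5)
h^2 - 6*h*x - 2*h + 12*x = (h - 2)*(h - 6*x)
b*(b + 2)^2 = b^3 + 4*b^2 + 4*b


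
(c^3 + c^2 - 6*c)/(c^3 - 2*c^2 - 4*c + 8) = c*(c + 3)/(c^2 - 4)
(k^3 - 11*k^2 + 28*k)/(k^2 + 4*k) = (k^2 - 11*k + 28)/(k + 4)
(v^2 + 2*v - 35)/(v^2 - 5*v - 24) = (-v^2 - 2*v + 35)/(-v^2 + 5*v + 24)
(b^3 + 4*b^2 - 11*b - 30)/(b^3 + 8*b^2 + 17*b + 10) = (b - 3)/(b + 1)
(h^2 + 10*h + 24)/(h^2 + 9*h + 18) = (h + 4)/(h + 3)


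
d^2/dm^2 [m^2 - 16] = 2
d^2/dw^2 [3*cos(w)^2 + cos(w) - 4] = -cos(w) - 6*cos(2*w)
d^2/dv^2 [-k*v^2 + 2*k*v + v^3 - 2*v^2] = -2*k + 6*v - 4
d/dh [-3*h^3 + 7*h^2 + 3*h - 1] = -9*h^2 + 14*h + 3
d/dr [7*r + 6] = 7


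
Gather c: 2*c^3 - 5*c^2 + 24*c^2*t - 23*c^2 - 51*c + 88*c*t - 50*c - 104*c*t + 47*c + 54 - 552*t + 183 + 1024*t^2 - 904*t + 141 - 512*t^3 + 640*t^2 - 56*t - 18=2*c^3 + c^2*(24*t - 28) + c*(-16*t - 54) - 512*t^3 + 1664*t^2 - 1512*t + 360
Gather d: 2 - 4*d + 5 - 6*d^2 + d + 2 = -6*d^2 - 3*d + 9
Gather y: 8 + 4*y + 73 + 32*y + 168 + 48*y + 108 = 84*y + 357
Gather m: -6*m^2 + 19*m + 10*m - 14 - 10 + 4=-6*m^2 + 29*m - 20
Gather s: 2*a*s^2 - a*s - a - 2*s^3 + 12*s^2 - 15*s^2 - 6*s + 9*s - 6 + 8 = -a - 2*s^3 + s^2*(2*a - 3) + s*(3 - a) + 2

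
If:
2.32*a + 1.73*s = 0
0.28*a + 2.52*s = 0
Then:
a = 0.00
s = 0.00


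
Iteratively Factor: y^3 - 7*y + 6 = (y - 1)*(y^2 + y - 6) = (y - 1)*(y + 3)*(y - 2)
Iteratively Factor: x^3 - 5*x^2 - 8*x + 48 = (x - 4)*(x^2 - x - 12) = (x - 4)^2*(x + 3)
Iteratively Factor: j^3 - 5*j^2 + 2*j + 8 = (j - 4)*(j^2 - j - 2) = (j - 4)*(j - 2)*(j + 1)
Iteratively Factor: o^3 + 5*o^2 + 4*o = (o + 1)*(o^2 + 4*o) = o*(o + 1)*(o + 4)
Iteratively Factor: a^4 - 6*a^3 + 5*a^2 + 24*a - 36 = (a - 3)*(a^3 - 3*a^2 - 4*a + 12) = (a - 3)^2*(a^2 - 4) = (a - 3)^2*(a - 2)*(a + 2)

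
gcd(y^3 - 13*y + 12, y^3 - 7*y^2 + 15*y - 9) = y^2 - 4*y + 3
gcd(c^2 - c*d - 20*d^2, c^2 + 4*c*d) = c + 4*d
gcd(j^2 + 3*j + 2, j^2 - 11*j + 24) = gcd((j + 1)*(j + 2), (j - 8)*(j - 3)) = 1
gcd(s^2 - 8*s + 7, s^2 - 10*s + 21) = s - 7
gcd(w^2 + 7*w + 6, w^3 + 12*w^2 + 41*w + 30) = w^2 + 7*w + 6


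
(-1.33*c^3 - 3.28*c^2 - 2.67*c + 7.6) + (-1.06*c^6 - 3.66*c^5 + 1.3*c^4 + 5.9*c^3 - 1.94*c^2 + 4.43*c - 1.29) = -1.06*c^6 - 3.66*c^5 + 1.3*c^4 + 4.57*c^3 - 5.22*c^2 + 1.76*c + 6.31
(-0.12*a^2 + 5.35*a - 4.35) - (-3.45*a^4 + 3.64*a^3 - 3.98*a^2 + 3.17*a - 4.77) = 3.45*a^4 - 3.64*a^3 + 3.86*a^2 + 2.18*a + 0.42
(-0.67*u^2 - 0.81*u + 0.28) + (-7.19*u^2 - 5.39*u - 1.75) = -7.86*u^2 - 6.2*u - 1.47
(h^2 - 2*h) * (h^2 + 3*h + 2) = h^4 + h^3 - 4*h^2 - 4*h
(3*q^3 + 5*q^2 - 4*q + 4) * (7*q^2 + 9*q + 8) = 21*q^5 + 62*q^4 + 41*q^3 + 32*q^2 + 4*q + 32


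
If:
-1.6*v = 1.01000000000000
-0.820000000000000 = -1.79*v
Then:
No Solution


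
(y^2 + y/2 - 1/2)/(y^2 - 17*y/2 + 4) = (y + 1)/(y - 8)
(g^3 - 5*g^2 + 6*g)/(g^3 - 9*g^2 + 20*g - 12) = g*(g - 3)/(g^2 - 7*g + 6)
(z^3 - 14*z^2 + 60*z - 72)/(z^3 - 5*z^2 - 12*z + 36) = (z - 6)/(z + 3)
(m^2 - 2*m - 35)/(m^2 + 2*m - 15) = (m - 7)/(m - 3)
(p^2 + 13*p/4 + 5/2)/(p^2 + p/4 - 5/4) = (p + 2)/(p - 1)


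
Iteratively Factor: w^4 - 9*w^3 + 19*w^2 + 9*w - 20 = (w - 5)*(w^3 - 4*w^2 - w + 4) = (w - 5)*(w + 1)*(w^2 - 5*w + 4) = (w - 5)*(w - 1)*(w + 1)*(w - 4)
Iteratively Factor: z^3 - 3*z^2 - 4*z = (z - 4)*(z^2 + z) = (z - 4)*(z + 1)*(z)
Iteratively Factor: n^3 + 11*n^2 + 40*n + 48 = (n + 4)*(n^2 + 7*n + 12) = (n + 4)^2*(n + 3)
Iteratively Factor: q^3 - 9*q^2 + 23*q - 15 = (q - 5)*(q^2 - 4*q + 3) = (q - 5)*(q - 1)*(q - 3)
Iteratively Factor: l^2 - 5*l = (l - 5)*(l)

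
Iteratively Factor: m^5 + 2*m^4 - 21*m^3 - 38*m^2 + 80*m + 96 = (m + 3)*(m^4 - m^3 - 18*m^2 + 16*m + 32) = (m - 4)*(m + 3)*(m^3 + 3*m^2 - 6*m - 8) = (m - 4)*(m + 1)*(m + 3)*(m^2 + 2*m - 8) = (m - 4)*(m + 1)*(m + 3)*(m + 4)*(m - 2)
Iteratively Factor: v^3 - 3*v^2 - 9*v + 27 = (v - 3)*(v^2 - 9) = (v - 3)*(v + 3)*(v - 3)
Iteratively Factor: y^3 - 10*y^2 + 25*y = (y - 5)*(y^2 - 5*y) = y*(y - 5)*(y - 5)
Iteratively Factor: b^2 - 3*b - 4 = (b + 1)*(b - 4)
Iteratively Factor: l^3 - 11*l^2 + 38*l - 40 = (l - 5)*(l^2 - 6*l + 8) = (l - 5)*(l - 4)*(l - 2)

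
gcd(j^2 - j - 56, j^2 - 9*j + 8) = j - 8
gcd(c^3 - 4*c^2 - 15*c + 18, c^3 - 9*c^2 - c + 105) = c + 3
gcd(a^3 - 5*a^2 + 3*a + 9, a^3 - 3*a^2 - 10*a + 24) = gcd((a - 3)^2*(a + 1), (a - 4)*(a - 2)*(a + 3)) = 1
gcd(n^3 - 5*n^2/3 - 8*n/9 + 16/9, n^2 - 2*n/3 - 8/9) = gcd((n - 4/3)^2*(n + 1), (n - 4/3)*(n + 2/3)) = n - 4/3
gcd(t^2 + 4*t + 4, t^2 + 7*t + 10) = t + 2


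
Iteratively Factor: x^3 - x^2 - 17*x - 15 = (x + 3)*(x^2 - 4*x - 5) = (x - 5)*(x + 3)*(x + 1)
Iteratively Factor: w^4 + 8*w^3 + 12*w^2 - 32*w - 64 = (w - 2)*(w^3 + 10*w^2 + 32*w + 32) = (w - 2)*(w + 4)*(w^2 + 6*w + 8) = (w - 2)*(w + 4)^2*(w + 2)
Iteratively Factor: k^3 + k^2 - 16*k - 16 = (k + 4)*(k^2 - 3*k - 4) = (k - 4)*(k + 4)*(k + 1)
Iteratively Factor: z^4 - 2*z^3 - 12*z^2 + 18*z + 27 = (z + 1)*(z^3 - 3*z^2 - 9*z + 27) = (z - 3)*(z + 1)*(z^2 - 9) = (z - 3)*(z + 1)*(z + 3)*(z - 3)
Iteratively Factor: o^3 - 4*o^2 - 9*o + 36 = (o - 4)*(o^2 - 9) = (o - 4)*(o - 3)*(o + 3)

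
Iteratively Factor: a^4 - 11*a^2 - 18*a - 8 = (a + 1)*(a^3 - a^2 - 10*a - 8) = (a - 4)*(a + 1)*(a^2 + 3*a + 2) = (a - 4)*(a + 1)^2*(a + 2)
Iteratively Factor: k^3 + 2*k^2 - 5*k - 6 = (k + 1)*(k^2 + k - 6) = (k - 2)*(k + 1)*(k + 3)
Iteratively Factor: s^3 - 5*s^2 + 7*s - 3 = (s - 1)*(s^2 - 4*s + 3) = (s - 3)*(s - 1)*(s - 1)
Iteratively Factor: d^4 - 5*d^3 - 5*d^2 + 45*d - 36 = (d - 3)*(d^3 - 2*d^2 - 11*d + 12) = (d - 3)*(d - 1)*(d^2 - d - 12) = (d - 3)*(d - 1)*(d + 3)*(d - 4)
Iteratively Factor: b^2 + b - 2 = (b - 1)*(b + 2)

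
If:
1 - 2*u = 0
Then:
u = 1/2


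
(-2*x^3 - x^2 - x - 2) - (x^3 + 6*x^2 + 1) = -3*x^3 - 7*x^2 - x - 3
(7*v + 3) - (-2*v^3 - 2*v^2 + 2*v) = 2*v^3 + 2*v^2 + 5*v + 3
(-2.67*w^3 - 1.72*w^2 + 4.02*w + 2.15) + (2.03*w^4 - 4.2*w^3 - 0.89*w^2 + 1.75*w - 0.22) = 2.03*w^4 - 6.87*w^3 - 2.61*w^2 + 5.77*w + 1.93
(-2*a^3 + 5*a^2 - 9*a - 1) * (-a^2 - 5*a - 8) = 2*a^5 + 5*a^4 + 6*a^2 + 77*a + 8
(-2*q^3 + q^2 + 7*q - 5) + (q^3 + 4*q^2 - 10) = -q^3 + 5*q^2 + 7*q - 15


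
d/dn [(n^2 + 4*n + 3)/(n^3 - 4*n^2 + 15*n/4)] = 4*(-4*n^4 - 32*n^3 + 43*n^2 + 96*n - 45)/(n^2*(16*n^4 - 128*n^3 + 376*n^2 - 480*n + 225))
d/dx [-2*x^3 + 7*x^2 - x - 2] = -6*x^2 + 14*x - 1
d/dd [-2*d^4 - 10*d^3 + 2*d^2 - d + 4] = -8*d^3 - 30*d^2 + 4*d - 1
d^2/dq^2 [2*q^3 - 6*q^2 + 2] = 12*q - 12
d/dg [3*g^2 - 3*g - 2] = 6*g - 3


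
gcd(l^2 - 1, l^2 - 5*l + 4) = l - 1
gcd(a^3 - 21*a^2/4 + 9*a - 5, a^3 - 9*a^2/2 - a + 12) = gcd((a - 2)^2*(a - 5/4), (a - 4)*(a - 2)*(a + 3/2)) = a - 2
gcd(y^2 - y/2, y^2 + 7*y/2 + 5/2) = 1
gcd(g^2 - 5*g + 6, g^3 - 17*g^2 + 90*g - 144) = g - 3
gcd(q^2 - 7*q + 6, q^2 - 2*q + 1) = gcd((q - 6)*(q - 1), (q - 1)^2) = q - 1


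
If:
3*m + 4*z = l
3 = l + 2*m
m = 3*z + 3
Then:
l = 15/19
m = 21/19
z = -12/19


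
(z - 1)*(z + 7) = z^2 + 6*z - 7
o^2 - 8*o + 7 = (o - 7)*(o - 1)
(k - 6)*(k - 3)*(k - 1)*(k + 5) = k^4 - 5*k^3 - 23*k^2 + 117*k - 90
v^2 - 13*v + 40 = (v - 8)*(v - 5)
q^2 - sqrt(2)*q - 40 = (q - 5*sqrt(2))*(q + 4*sqrt(2))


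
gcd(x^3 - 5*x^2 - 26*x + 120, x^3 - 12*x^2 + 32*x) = x - 4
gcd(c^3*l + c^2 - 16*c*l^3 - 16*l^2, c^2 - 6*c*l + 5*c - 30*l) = 1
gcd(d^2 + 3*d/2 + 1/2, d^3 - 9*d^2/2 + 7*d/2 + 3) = d + 1/2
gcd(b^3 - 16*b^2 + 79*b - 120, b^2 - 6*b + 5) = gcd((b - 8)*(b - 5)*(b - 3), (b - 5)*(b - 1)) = b - 5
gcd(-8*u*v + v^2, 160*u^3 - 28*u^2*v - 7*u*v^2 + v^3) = 8*u - v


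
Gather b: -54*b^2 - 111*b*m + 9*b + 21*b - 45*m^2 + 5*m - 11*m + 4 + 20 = -54*b^2 + b*(30 - 111*m) - 45*m^2 - 6*m + 24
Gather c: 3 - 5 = -2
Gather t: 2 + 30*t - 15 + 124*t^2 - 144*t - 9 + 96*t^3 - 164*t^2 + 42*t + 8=96*t^3 - 40*t^2 - 72*t - 14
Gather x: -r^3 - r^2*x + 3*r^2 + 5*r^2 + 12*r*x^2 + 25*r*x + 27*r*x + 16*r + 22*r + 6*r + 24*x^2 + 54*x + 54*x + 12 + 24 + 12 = -r^3 + 8*r^2 + 44*r + x^2*(12*r + 24) + x*(-r^2 + 52*r + 108) + 48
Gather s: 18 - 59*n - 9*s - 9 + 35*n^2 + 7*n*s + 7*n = 35*n^2 - 52*n + s*(7*n - 9) + 9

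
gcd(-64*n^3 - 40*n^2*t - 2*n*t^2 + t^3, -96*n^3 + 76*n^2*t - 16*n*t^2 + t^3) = -8*n + t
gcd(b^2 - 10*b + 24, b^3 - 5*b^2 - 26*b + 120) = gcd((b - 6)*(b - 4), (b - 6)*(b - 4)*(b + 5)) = b^2 - 10*b + 24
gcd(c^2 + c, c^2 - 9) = 1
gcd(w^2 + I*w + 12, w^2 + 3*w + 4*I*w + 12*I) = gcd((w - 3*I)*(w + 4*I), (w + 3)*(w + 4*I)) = w + 4*I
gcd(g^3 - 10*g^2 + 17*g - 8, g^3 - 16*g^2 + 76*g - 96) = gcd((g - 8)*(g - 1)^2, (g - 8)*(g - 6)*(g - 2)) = g - 8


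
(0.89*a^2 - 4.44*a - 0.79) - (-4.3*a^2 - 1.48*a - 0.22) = 5.19*a^2 - 2.96*a - 0.57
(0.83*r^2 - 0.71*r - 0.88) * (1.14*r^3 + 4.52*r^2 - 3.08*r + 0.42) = 0.9462*r^5 + 2.9422*r^4 - 6.7688*r^3 - 1.4422*r^2 + 2.4122*r - 0.3696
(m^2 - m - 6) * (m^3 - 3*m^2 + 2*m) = m^5 - 4*m^4 - m^3 + 16*m^2 - 12*m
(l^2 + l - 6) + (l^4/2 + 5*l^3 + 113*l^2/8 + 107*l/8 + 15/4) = l^4/2 + 5*l^3 + 121*l^2/8 + 115*l/8 - 9/4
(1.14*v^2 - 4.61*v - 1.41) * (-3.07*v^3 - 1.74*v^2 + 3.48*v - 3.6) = -3.4998*v^5 + 12.1691*v^4 + 16.3173*v^3 - 17.6934*v^2 + 11.6892*v + 5.076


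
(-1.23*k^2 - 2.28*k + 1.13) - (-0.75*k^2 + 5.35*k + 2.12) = -0.48*k^2 - 7.63*k - 0.99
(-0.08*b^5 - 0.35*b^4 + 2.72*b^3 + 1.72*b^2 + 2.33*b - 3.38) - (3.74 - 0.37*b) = -0.08*b^5 - 0.35*b^4 + 2.72*b^3 + 1.72*b^2 + 2.7*b - 7.12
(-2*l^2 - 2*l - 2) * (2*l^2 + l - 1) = -4*l^4 - 6*l^3 - 4*l^2 + 2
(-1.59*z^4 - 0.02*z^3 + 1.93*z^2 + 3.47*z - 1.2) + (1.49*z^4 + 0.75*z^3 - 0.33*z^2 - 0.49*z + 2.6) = -0.1*z^4 + 0.73*z^3 + 1.6*z^2 + 2.98*z + 1.4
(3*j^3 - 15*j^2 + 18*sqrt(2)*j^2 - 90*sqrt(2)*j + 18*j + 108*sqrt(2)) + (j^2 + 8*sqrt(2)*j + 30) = 3*j^3 - 14*j^2 + 18*sqrt(2)*j^2 - 82*sqrt(2)*j + 18*j + 30 + 108*sqrt(2)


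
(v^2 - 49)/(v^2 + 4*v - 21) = (v - 7)/(v - 3)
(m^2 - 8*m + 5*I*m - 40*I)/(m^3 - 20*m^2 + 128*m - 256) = (m + 5*I)/(m^2 - 12*m + 32)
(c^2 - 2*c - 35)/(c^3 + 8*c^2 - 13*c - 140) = (c - 7)/(c^2 + 3*c - 28)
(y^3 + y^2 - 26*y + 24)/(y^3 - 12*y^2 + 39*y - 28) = (y + 6)/(y - 7)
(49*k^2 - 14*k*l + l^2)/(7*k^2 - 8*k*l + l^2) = (7*k - l)/(k - l)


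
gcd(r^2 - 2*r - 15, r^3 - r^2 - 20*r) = r - 5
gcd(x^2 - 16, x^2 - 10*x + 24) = x - 4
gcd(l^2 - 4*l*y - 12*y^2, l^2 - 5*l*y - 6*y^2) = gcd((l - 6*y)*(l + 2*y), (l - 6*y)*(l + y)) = -l + 6*y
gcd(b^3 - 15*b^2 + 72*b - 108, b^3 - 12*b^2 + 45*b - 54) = b^2 - 9*b + 18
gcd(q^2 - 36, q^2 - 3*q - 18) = q - 6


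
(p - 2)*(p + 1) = p^2 - p - 2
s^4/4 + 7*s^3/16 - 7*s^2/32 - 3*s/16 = s*(s/4 + 1/2)*(s - 3/4)*(s + 1/2)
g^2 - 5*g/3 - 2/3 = (g - 2)*(g + 1/3)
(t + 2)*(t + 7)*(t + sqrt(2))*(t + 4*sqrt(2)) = t^4 + 5*sqrt(2)*t^3 + 9*t^3 + 22*t^2 + 45*sqrt(2)*t^2 + 72*t + 70*sqrt(2)*t + 112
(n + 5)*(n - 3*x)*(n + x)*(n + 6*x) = n^4 + 4*n^3*x + 5*n^3 - 15*n^2*x^2 + 20*n^2*x - 18*n*x^3 - 75*n*x^2 - 90*x^3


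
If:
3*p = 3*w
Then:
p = w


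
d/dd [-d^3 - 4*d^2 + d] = -3*d^2 - 8*d + 1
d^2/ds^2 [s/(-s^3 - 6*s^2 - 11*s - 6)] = 2*(-s*(3*s^2 + 12*s + 11)^2 + (3*s^2 + 3*s*(s + 2) + 12*s + 11)*(s^3 + 6*s^2 + 11*s + 6))/(s^3 + 6*s^2 + 11*s + 6)^3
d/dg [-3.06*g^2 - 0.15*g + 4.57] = -6.12*g - 0.15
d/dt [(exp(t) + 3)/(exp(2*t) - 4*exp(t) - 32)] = (-2*(exp(t) - 2)*(exp(t) + 3) + exp(2*t) - 4*exp(t) - 32)*exp(t)/(-exp(2*t) + 4*exp(t) + 32)^2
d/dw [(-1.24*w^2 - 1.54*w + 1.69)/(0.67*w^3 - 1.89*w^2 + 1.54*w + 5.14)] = (0.8308*w^4 + 2.0636*w^3 - 8.2171*w^2 - 6.359*w - 10.5182)/(0.4489*w^6 - 2.5326*w^5 + 5.6357*w^4 + 1.0664*w^3 - 17.0576*w^2 + 15.8312*w + 26.4196)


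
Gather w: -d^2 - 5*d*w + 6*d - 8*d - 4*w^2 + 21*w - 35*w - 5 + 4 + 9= -d^2 - 2*d - 4*w^2 + w*(-5*d - 14) + 8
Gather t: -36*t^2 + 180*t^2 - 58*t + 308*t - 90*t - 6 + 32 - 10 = 144*t^2 + 160*t + 16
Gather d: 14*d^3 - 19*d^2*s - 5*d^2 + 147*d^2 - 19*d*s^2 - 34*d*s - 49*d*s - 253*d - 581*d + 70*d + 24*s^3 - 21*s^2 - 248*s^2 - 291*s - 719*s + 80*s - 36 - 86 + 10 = 14*d^3 + d^2*(142 - 19*s) + d*(-19*s^2 - 83*s - 764) + 24*s^3 - 269*s^2 - 930*s - 112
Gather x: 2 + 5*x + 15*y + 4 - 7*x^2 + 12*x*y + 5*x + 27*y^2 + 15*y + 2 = -7*x^2 + x*(12*y + 10) + 27*y^2 + 30*y + 8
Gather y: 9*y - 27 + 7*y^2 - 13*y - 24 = 7*y^2 - 4*y - 51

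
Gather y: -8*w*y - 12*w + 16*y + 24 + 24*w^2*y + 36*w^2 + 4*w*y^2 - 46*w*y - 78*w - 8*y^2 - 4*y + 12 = 36*w^2 - 90*w + y^2*(4*w - 8) + y*(24*w^2 - 54*w + 12) + 36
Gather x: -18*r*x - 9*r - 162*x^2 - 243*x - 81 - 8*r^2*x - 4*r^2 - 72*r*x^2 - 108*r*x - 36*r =-4*r^2 - 45*r + x^2*(-72*r - 162) + x*(-8*r^2 - 126*r - 243) - 81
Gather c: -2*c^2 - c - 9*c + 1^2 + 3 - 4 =-2*c^2 - 10*c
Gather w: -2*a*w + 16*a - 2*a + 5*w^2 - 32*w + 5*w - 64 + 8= 14*a + 5*w^2 + w*(-2*a - 27) - 56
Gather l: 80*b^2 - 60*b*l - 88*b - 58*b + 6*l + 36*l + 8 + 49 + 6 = 80*b^2 - 146*b + l*(42 - 60*b) + 63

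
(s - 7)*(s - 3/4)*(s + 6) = s^3 - 7*s^2/4 - 165*s/4 + 63/2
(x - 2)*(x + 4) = x^2 + 2*x - 8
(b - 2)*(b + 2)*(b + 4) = b^3 + 4*b^2 - 4*b - 16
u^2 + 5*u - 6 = (u - 1)*(u + 6)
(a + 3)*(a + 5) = a^2 + 8*a + 15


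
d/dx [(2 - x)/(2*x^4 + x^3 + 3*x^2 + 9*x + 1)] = (-2*x^4 - x^3 - 3*x^2 - 9*x + (x - 2)*(8*x^3 + 3*x^2 + 6*x + 9) - 1)/(2*x^4 + x^3 + 3*x^2 + 9*x + 1)^2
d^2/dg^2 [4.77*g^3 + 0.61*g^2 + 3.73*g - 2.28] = 28.62*g + 1.22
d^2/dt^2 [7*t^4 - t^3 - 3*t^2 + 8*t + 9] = 84*t^2 - 6*t - 6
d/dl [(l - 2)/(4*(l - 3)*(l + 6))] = (-l^2/4 + l - 3)/(l^4 + 6*l^3 - 27*l^2 - 108*l + 324)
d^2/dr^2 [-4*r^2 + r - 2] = -8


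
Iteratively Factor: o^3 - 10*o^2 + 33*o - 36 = (o - 4)*(o^2 - 6*o + 9) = (o - 4)*(o - 3)*(o - 3)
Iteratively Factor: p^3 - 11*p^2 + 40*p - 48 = (p - 4)*(p^2 - 7*p + 12) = (p - 4)*(p - 3)*(p - 4)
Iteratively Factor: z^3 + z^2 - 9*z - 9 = (z + 3)*(z^2 - 2*z - 3) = (z - 3)*(z + 3)*(z + 1)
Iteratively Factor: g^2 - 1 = (g + 1)*(g - 1)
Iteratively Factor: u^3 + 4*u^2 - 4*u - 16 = (u + 2)*(u^2 + 2*u - 8) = (u - 2)*(u + 2)*(u + 4)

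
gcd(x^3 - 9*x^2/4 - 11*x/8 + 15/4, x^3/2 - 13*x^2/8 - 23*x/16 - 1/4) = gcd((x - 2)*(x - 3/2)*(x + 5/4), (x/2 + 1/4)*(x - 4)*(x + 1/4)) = 1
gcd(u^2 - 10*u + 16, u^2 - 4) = u - 2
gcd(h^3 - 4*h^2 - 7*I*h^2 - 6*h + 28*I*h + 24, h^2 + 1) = h - I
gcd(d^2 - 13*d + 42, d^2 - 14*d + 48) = d - 6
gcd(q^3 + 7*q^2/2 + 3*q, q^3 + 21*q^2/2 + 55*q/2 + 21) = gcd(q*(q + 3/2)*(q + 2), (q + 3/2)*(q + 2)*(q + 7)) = q^2 + 7*q/2 + 3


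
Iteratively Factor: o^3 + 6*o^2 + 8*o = (o + 2)*(o^2 + 4*o) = (o + 2)*(o + 4)*(o)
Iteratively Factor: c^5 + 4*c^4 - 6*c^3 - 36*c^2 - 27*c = (c + 3)*(c^4 + c^3 - 9*c^2 - 9*c) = (c + 3)^2*(c^3 - 2*c^2 - 3*c) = (c - 3)*(c + 3)^2*(c^2 + c) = (c - 3)*(c + 1)*(c + 3)^2*(c)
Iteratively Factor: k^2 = (k)*(k)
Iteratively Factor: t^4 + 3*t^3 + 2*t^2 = (t)*(t^3 + 3*t^2 + 2*t) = t*(t + 2)*(t^2 + t) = t*(t + 1)*(t + 2)*(t)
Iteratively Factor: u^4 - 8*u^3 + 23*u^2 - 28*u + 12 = (u - 1)*(u^3 - 7*u^2 + 16*u - 12) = (u - 2)*(u - 1)*(u^2 - 5*u + 6) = (u - 2)^2*(u - 1)*(u - 3)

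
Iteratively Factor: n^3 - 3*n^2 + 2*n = (n)*(n^2 - 3*n + 2) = n*(n - 1)*(n - 2)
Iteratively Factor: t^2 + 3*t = (t + 3)*(t)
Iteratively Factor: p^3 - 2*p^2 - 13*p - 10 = (p - 5)*(p^2 + 3*p + 2) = (p - 5)*(p + 2)*(p + 1)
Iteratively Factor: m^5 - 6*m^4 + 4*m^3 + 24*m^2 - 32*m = (m - 2)*(m^4 - 4*m^3 - 4*m^2 + 16*m) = m*(m - 2)*(m^3 - 4*m^2 - 4*m + 16) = m*(m - 2)*(m + 2)*(m^2 - 6*m + 8) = m*(m - 4)*(m - 2)*(m + 2)*(m - 2)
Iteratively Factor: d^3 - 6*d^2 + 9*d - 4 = (d - 4)*(d^2 - 2*d + 1) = (d - 4)*(d - 1)*(d - 1)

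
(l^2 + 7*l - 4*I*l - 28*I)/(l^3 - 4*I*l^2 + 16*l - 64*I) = (l + 7)/(l^2 + 16)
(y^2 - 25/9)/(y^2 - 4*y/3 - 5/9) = (3*y + 5)/(3*y + 1)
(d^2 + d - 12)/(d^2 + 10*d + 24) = (d - 3)/(d + 6)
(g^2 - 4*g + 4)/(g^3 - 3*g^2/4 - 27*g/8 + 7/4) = 8*(g - 2)/(8*g^2 + 10*g - 7)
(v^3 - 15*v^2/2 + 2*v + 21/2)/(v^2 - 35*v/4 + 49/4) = 2*(2*v^2 - v - 3)/(4*v - 7)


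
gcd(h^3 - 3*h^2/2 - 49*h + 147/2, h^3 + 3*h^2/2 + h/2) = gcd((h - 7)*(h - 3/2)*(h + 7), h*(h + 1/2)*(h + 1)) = 1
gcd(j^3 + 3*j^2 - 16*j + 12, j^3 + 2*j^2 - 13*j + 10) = j^2 - 3*j + 2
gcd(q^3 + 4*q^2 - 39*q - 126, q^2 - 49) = q + 7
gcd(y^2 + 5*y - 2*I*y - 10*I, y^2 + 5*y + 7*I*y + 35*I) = y + 5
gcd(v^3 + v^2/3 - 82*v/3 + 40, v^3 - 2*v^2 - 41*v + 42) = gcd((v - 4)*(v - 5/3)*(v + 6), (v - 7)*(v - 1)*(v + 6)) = v + 6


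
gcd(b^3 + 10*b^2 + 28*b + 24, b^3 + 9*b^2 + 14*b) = b + 2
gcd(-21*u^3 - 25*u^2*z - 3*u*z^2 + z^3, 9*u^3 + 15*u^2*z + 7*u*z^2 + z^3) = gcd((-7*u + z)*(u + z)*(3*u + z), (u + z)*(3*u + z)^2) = 3*u^2 + 4*u*z + z^2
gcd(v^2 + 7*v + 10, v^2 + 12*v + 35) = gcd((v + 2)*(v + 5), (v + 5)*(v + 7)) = v + 5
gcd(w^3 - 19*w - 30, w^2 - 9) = w + 3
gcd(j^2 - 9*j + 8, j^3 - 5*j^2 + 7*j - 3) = j - 1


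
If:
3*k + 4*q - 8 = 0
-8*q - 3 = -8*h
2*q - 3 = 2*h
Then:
No Solution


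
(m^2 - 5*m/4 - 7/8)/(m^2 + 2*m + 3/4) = (4*m - 7)/(2*(2*m + 3))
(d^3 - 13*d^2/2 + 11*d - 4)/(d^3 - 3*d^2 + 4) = (d^2 - 9*d/2 + 2)/(d^2 - d - 2)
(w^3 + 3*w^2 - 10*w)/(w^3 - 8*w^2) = (w^2 + 3*w - 10)/(w*(w - 8))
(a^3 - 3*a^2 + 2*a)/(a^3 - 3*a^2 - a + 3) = a*(a - 2)/(a^2 - 2*a - 3)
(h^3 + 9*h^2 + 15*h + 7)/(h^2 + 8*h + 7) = h + 1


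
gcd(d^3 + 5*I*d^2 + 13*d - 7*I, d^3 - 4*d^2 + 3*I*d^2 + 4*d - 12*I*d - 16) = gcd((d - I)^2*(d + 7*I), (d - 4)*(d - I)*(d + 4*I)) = d - I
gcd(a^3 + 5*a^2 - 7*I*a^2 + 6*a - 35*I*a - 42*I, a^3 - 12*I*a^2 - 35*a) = a - 7*I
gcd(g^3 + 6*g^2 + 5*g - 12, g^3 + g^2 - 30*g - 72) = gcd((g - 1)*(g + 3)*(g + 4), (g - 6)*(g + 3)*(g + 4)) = g^2 + 7*g + 12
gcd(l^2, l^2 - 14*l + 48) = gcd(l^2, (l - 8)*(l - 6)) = 1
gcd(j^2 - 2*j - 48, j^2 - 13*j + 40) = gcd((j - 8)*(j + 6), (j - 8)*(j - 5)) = j - 8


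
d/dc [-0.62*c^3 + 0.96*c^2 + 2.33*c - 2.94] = -1.86*c^2 + 1.92*c + 2.33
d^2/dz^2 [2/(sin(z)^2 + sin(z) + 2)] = 2*(-4*sin(z)^4 - 3*sin(z)^3 + 13*sin(z)^2 + 8*sin(z) - 2)/(sin(z)^2 + sin(z) + 2)^3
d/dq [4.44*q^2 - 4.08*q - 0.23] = 8.88*q - 4.08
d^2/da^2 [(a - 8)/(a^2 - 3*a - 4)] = 2*((11 - 3*a)*(-a^2 + 3*a + 4) - (a - 8)*(2*a - 3)^2)/(-a^2 + 3*a + 4)^3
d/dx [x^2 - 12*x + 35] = 2*x - 12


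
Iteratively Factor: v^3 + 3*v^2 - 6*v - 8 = (v - 2)*(v^2 + 5*v + 4) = (v - 2)*(v + 1)*(v + 4)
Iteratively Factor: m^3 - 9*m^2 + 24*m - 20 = (m - 2)*(m^2 - 7*m + 10) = (m - 5)*(m - 2)*(m - 2)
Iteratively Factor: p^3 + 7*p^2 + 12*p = (p + 4)*(p^2 + 3*p) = (p + 3)*(p + 4)*(p)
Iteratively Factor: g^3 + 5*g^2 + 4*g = (g)*(g^2 + 5*g + 4) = g*(g + 1)*(g + 4)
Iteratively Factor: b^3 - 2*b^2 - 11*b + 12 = (b - 1)*(b^2 - b - 12) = (b - 1)*(b + 3)*(b - 4)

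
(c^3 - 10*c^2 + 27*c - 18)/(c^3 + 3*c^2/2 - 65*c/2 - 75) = 2*(c^2 - 4*c + 3)/(2*c^2 + 15*c + 25)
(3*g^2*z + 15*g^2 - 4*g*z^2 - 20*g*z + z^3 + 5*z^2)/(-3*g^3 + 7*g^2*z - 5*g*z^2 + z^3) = (z + 5)/(-g + z)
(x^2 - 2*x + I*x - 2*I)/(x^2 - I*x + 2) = (x - 2)/(x - 2*I)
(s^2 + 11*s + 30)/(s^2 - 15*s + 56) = (s^2 + 11*s + 30)/(s^2 - 15*s + 56)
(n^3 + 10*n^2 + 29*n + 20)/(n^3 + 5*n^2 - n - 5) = (n + 4)/(n - 1)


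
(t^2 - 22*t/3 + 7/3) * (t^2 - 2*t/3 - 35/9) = t^4 - 8*t^3 + 10*t^2/3 + 728*t/27 - 245/27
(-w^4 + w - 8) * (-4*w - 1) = 4*w^5 + w^4 - 4*w^2 + 31*w + 8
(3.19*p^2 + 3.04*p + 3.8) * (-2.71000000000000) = -8.6449*p^2 - 8.2384*p - 10.298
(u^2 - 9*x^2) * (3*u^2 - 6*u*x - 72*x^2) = 3*u^4 - 6*u^3*x - 99*u^2*x^2 + 54*u*x^3 + 648*x^4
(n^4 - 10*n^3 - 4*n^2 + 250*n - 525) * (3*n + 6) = 3*n^5 - 24*n^4 - 72*n^3 + 726*n^2 - 75*n - 3150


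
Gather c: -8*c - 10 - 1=-8*c - 11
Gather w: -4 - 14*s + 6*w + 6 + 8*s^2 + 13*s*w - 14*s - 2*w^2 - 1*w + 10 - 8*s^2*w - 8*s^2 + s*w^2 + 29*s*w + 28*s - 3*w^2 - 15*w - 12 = w^2*(s - 5) + w*(-8*s^2 + 42*s - 10)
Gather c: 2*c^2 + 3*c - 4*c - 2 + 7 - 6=2*c^2 - c - 1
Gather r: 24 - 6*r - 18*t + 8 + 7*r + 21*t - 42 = r + 3*t - 10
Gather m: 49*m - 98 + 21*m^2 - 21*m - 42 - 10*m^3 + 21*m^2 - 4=-10*m^3 + 42*m^2 + 28*m - 144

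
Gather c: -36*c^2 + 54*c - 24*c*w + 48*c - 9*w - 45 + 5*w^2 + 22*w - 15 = -36*c^2 + c*(102 - 24*w) + 5*w^2 + 13*w - 60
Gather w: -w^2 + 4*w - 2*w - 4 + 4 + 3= -w^2 + 2*w + 3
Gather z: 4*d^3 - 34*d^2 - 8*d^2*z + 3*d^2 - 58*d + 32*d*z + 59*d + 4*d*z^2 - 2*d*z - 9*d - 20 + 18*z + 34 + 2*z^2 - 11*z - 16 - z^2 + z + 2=4*d^3 - 31*d^2 - 8*d + z^2*(4*d + 1) + z*(-8*d^2 + 30*d + 8)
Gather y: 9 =9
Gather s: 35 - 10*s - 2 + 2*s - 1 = 32 - 8*s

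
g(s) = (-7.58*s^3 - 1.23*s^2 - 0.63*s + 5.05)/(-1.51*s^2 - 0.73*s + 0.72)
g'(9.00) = 4.99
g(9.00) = 43.90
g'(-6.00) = 4.85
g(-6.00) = -32.52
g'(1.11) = 8.01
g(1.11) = 3.86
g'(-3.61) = 4.37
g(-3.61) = -21.31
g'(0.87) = 14.63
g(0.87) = 1.34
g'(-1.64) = -6.32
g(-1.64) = -16.89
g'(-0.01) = 5.86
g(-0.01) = 6.95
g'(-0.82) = -215.19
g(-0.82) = 29.41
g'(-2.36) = 2.51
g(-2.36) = -16.64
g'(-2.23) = 1.95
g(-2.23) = -16.35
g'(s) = (3.02*s + 0.73)*(-7.58*s^3 - 1.23*s^2 - 0.63*s + 5.05)/(-1.51*s^2 - 0.73*s + 0.72)^2 + (-22.74*s^2 - 2.46*s - 0.63)/(-1.51*s^2 - 0.73*s + 0.72) = (11.4458*s^4 + 11.0668*s^3 - 16.4262*s^2 + 13.4798*s + 3.2329)/(2.2801*s^4 + 2.2046*s^3 - 1.6415*s^2 - 1.0512*s + 0.5184)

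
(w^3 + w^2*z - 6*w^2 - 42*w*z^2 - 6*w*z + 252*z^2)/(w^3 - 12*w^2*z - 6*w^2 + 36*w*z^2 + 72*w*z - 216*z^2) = (-w - 7*z)/(-w + 6*z)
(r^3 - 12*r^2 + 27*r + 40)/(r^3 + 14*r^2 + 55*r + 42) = (r^2 - 13*r + 40)/(r^2 + 13*r + 42)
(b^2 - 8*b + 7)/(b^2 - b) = (b - 7)/b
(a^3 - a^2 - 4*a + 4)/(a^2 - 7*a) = (a^3 - a^2 - 4*a + 4)/(a*(a - 7))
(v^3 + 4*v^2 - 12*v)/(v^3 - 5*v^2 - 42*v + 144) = v*(v - 2)/(v^2 - 11*v + 24)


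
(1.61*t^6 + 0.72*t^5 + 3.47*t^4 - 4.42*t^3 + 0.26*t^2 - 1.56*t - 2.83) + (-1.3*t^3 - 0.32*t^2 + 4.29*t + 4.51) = 1.61*t^6 + 0.72*t^5 + 3.47*t^4 - 5.72*t^3 - 0.06*t^2 + 2.73*t + 1.68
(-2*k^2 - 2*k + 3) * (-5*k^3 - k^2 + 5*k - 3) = 10*k^5 + 12*k^4 - 23*k^3 - 7*k^2 + 21*k - 9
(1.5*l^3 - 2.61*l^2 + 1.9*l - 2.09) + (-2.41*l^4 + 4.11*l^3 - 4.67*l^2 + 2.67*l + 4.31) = -2.41*l^4 + 5.61*l^3 - 7.28*l^2 + 4.57*l + 2.22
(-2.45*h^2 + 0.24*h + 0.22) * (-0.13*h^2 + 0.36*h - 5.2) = 0.3185*h^4 - 0.9132*h^3 + 12.7978*h^2 - 1.1688*h - 1.144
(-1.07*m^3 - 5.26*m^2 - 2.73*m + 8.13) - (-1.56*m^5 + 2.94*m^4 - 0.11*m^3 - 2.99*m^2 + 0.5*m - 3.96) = 1.56*m^5 - 2.94*m^4 - 0.96*m^3 - 2.27*m^2 - 3.23*m + 12.09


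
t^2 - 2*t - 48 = (t - 8)*(t + 6)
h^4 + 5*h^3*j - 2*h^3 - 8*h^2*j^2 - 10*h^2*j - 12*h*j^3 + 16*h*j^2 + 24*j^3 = (h - 2)*(h - 2*j)*(h + j)*(h + 6*j)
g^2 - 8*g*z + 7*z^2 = (g - 7*z)*(g - z)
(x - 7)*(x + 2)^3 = x^4 - x^3 - 30*x^2 - 76*x - 56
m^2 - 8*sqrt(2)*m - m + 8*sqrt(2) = (m - 1)*(m - 8*sqrt(2))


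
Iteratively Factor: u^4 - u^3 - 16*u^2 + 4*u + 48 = (u - 2)*(u^3 + u^2 - 14*u - 24) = (u - 2)*(u + 2)*(u^2 - u - 12) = (u - 4)*(u - 2)*(u + 2)*(u + 3)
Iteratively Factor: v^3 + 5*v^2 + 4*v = (v + 4)*(v^2 + v) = (v + 1)*(v + 4)*(v)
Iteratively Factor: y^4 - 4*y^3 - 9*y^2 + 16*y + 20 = (y - 2)*(y^3 - 2*y^2 - 13*y - 10) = (y - 2)*(y + 2)*(y^2 - 4*y - 5) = (y - 2)*(y + 1)*(y + 2)*(y - 5)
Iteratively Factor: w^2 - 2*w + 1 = (w - 1)*(w - 1)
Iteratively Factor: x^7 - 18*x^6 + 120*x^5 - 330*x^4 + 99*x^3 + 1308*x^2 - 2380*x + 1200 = (x - 3)*(x^6 - 15*x^5 + 75*x^4 - 105*x^3 - 216*x^2 + 660*x - 400) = (x - 3)*(x + 2)*(x^5 - 17*x^4 + 109*x^3 - 323*x^2 + 430*x - 200) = (x - 3)*(x - 2)*(x + 2)*(x^4 - 15*x^3 + 79*x^2 - 165*x + 100) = (x - 5)*(x - 3)*(x - 2)*(x + 2)*(x^3 - 10*x^2 + 29*x - 20) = (x - 5)^2*(x - 3)*(x - 2)*(x + 2)*(x^2 - 5*x + 4) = (x - 5)^2*(x - 3)*(x - 2)*(x - 1)*(x + 2)*(x - 4)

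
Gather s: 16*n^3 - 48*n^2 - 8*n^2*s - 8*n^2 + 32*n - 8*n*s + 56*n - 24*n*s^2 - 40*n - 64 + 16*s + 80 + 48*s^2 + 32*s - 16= 16*n^3 - 56*n^2 + 48*n + s^2*(48 - 24*n) + s*(-8*n^2 - 8*n + 48)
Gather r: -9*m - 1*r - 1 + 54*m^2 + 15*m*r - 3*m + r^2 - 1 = 54*m^2 - 12*m + r^2 + r*(15*m - 1) - 2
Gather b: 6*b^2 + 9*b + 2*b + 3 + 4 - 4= 6*b^2 + 11*b + 3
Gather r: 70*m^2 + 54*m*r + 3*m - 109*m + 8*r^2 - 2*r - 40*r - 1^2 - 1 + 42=70*m^2 - 106*m + 8*r^2 + r*(54*m - 42) + 40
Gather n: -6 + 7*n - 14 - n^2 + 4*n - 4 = -n^2 + 11*n - 24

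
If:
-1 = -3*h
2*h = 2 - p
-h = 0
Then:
No Solution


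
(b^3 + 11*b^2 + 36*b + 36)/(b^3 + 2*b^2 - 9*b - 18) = (b + 6)/(b - 3)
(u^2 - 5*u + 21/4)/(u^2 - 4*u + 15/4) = (2*u - 7)/(2*u - 5)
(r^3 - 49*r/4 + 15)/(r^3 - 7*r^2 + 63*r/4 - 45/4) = (r + 4)/(r - 3)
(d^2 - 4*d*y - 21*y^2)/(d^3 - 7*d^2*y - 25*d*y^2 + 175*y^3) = (-d - 3*y)/(-d^2 + 25*y^2)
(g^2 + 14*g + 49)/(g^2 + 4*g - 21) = (g + 7)/(g - 3)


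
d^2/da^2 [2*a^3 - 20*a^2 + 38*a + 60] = 12*a - 40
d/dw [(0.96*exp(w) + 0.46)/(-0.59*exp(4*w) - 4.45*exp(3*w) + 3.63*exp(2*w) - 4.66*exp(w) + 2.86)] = (1.6992*exp(4*w) + 9.6296*exp(3*w) + 2.6562*exp(2*w) - 3.3396*exp(w) + 4.8892)*exp(w)/(0.3481*exp(8*w) + 5.251*exp(7*w) + 15.5191*exp(6*w) - 26.8082*exp(5*w) + 51.2761*exp(4*w) - 59.2856*exp(3*w) + 42.4792*exp(2*w) - 26.6552*exp(w) + 8.1796)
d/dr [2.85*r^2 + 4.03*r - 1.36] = 5.7*r + 4.03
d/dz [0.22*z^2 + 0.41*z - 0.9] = 0.44*z + 0.41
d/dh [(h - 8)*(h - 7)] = 2*h - 15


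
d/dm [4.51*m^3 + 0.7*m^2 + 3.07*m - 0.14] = 13.53*m^2 + 1.4*m + 3.07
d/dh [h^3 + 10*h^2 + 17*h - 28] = 3*h^2 + 20*h + 17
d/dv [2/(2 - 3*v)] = 6/(3*v - 2)^2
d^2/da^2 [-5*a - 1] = 0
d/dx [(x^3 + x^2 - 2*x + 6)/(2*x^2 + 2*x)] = (x^4 + 2*x^3 + 3*x^2 - 12*x - 6)/(2*x^2*(x^2 + 2*x + 1))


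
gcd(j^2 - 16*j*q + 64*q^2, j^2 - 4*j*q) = 1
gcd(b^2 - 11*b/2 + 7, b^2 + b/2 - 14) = b - 7/2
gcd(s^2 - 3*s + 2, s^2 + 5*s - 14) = s - 2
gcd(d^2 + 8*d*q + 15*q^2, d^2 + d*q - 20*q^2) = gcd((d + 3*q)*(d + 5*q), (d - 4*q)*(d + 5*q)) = d + 5*q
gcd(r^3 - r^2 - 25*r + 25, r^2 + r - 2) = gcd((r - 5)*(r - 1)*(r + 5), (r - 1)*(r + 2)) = r - 1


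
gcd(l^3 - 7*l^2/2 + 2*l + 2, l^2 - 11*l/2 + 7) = l - 2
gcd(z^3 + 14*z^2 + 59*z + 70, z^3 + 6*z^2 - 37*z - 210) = z^2 + 12*z + 35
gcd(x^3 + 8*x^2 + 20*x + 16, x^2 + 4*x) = x + 4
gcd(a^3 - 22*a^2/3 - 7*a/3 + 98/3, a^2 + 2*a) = a + 2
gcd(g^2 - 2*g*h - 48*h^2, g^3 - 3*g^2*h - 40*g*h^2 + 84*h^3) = g + 6*h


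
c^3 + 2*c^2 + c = c*(c + 1)^2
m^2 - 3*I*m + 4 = (m - 4*I)*(m + I)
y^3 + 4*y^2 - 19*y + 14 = (y - 2)*(y - 1)*(y + 7)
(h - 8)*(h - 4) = h^2 - 12*h + 32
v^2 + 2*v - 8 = (v - 2)*(v + 4)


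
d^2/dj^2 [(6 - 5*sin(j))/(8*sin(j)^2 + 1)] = (2880*sin(j)^5 - 1536*sin(j)^4 + 2496*sin(j)^2 - 2015*sin(j) + 1020*sin(3*j) - 160*sin(5*j) - 96)/(8*sin(j)^2 + 1)^3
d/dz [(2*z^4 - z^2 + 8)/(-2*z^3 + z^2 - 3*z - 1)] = (2*z*(1 - 4*z^2)*(2*z^3 - z^2 + 3*z + 1) + (6*z^2 - 2*z + 3)*(2*z^4 - z^2 + 8))/(2*z^3 - z^2 + 3*z + 1)^2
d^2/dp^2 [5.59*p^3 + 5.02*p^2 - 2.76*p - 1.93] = 33.54*p + 10.04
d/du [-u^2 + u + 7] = 1 - 2*u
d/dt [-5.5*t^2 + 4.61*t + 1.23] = 4.61 - 11.0*t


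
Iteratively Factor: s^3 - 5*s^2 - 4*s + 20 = (s - 5)*(s^2 - 4) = (s - 5)*(s + 2)*(s - 2)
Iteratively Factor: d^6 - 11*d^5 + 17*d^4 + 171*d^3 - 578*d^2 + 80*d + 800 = (d - 2)*(d^5 - 9*d^4 - d^3 + 169*d^2 - 240*d - 400) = (d - 5)*(d - 2)*(d^4 - 4*d^3 - 21*d^2 + 64*d + 80) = (d - 5)*(d - 2)*(d + 1)*(d^3 - 5*d^2 - 16*d + 80) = (d - 5)*(d - 4)*(d - 2)*(d + 1)*(d^2 - d - 20) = (d - 5)^2*(d - 4)*(d - 2)*(d + 1)*(d + 4)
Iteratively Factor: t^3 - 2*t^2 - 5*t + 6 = (t + 2)*(t^2 - 4*t + 3) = (t - 1)*(t + 2)*(t - 3)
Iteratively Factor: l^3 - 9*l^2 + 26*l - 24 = (l - 2)*(l^2 - 7*l + 12) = (l - 4)*(l - 2)*(l - 3)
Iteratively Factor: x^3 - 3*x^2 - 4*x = (x)*(x^2 - 3*x - 4) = x*(x - 4)*(x + 1)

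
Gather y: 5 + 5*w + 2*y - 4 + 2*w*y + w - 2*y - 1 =2*w*y + 6*w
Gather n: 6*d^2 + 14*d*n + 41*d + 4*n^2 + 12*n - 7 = 6*d^2 + 41*d + 4*n^2 + n*(14*d + 12) - 7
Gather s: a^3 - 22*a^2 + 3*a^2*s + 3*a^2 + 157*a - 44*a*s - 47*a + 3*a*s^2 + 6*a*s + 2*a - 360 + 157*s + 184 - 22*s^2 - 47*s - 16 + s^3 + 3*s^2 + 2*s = a^3 - 19*a^2 + 112*a + s^3 + s^2*(3*a - 19) + s*(3*a^2 - 38*a + 112) - 192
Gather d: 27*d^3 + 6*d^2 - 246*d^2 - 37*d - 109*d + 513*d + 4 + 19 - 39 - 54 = 27*d^3 - 240*d^2 + 367*d - 70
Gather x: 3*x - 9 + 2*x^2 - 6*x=2*x^2 - 3*x - 9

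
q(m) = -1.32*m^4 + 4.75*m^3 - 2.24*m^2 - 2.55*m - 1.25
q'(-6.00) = 1677.81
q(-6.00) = -2803.31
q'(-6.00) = 1677.81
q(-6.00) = -2803.31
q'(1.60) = 5.14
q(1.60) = -0.26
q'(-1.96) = 100.73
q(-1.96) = -60.10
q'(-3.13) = 312.99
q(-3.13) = -287.56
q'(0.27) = -2.82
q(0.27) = -2.02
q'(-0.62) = 6.96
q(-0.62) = -1.86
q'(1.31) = 4.17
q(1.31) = -1.64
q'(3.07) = -34.77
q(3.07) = -10.01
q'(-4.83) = 946.47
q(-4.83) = -1294.81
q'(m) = -5.28*m^3 + 14.25*m^2 - 4.48*m - 2.55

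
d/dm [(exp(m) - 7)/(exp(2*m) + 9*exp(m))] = (-exp(2*m) + 14*exp(m) + 63)*exp(-m)/(exp(2*m) + 18*exp(m) + 81)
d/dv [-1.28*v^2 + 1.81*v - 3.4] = 1.81 - 2.56*v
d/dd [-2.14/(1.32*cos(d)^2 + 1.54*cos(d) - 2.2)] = -(5.6496*cos(d) + 3.2956)*sin(d)/(1.32*cos(d)^2 + 1.54*cos(d) - 2.2)^2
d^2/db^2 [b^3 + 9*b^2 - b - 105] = 6*b + 18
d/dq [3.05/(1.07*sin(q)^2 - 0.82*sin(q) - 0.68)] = (2.501 - 6.527*sin(q))*cos(q)/(-1.07*sin(q)^2 + 0.82*sin(q) + 0.68)^2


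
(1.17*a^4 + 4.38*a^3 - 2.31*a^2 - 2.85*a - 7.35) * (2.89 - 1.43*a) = -1.6731*a^5 - 2.8821*a^4 + 15.9615*a^3 - 2.6004*a^2 + 2.274*a - 21.2415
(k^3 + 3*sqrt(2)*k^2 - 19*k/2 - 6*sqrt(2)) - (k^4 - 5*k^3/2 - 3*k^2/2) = -k^4 + 7*k^3/2 + 3*k^2/2 + 3*sqrt(2)*k^2 - 19*k/2 - 6*sqrt(2)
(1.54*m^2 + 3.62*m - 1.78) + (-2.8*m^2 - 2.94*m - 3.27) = -1.26*m^2 + 0.68*m - 5.05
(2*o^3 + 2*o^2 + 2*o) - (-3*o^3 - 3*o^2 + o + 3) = 5*o^3 + 5*o^2 + o - 3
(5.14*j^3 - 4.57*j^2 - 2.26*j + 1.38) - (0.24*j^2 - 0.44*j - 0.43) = 5.14*j^3 - 4.81*j^2 - 1.82*j + 1.81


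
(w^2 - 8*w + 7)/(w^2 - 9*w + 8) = (w - 7)/(w - 8)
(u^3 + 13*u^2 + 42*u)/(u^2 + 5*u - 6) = u*(u + 7)/(u - 1)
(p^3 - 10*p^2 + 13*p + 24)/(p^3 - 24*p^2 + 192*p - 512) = (p^2 - 2*p - 3)/(p^2 - 16*p + 64)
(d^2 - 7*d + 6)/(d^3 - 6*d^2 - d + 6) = 1/(d + 1)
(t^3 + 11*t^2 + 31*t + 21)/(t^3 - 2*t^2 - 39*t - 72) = (t^2 + 8*t + 7)/(t^2 - 5*t - 24)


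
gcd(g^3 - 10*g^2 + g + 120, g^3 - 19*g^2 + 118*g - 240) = g^2 - 13*g + 40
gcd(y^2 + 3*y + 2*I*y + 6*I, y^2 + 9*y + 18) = y + 3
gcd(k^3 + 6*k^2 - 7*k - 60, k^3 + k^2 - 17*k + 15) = k^2 + 2*k - 15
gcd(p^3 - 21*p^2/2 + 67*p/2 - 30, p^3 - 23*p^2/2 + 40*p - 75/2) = p^2 - 13*p/2 + 15/2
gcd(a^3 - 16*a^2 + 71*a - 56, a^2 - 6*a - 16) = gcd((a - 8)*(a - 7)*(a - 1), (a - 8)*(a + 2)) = a - 8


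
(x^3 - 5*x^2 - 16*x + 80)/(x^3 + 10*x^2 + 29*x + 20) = (x^2 - 9*x + 20)/(x^2 + 6*x + 5)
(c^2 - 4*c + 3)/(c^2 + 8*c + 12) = (c^2 - 4*c + 3)/(c^2 + 8*c + 12)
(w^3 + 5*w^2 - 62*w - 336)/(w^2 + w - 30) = (w^2 - w - 56)/(w - 5)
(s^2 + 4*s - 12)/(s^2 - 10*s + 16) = (s + 6)/(s - 8)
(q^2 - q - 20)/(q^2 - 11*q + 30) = (q + 4)/(q - 6)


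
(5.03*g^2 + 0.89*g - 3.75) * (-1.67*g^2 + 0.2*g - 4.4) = -8.4001*g^4 - 0.4803*g^3 - 15.6915*g^2 - 4.666*g + 16.5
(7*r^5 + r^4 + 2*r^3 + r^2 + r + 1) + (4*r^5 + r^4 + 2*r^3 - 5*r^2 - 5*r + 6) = 11*r^5 + 2*r^4 + 4*r^3 - 4*r^2 - 4*r + 7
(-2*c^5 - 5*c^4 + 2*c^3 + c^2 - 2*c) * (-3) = 6*c^5 + 15*c^4 - 6*c^3 - 3*c^2 + 6*c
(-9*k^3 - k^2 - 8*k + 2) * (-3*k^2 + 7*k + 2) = 27*k^5 - 60*k^4 - k^3 - 64*k^2 - 2*k + 4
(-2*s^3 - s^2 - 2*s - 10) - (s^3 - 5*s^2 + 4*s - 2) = -3*s^3 + 4*s^2 - 6*s - 8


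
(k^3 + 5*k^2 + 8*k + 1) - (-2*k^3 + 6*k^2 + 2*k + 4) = 3*k^3 - k^2 + 6*k - 3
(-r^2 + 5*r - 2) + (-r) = -r^2 + 4*r - 2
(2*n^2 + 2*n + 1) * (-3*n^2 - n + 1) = -6*n^4 - 8*n^3 - 3*n^2 + n + 1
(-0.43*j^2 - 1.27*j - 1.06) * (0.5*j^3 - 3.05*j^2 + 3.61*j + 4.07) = -0.215*j^5 + 0.6765*j^4 + 1.7912*j^3 - 3.1018*j^2 - 8.9955*j - 4.3142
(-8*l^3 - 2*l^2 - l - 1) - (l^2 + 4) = -8*l^3 - 3*l^2 - l - 5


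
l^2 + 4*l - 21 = (l - 3)*(l + 7)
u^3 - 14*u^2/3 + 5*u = u*(u - 3)*(u - 5/3)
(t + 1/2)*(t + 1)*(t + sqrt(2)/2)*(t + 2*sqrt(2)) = t^4 + 3*t^3/2 + 5*sqrt(2)*t^3/2 + 5*t^2/2 + 15*sqrt(2)*t^2/4 + 5*sqrt(2)*t/4 + 3*t + 1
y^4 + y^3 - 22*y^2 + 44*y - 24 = (y - 2)^2*(y - 1)*(y + 6)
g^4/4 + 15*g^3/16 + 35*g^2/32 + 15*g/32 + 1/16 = (g/4 + 1/2)*(g + 1/4)*(g + 1/2)*(g + 1)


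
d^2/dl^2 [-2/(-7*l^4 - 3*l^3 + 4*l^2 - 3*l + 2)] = 4*((-42*l^2 - 9*l + 4)*(7*l^4 + 3*l^3 - 4*l^2 + 3*l - 2) + (28*l^3 + 9*l^2 - 8*l + 3)^2)/(7*l^4 + 3*l^3 - 4*l^2 + 3*l - 2)^3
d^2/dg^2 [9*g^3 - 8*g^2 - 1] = 54*g - 16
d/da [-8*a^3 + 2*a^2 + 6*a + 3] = -24*a^2 + 4*a + 6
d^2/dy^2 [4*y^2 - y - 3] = 8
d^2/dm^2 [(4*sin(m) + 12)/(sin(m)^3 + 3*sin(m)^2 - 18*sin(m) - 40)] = 4*(-4*sin(m)^7 - 36*sin(m)^6 - 174*sin(m)^5 - 520*sin(m)^4 - 1116*sin(m)^3 - 1374*sin(m)^2 + 1028*sin(m) + 1224)/(sin(m)^3 + 3*sin(m)^2 - 18*sin(m) - 40)^3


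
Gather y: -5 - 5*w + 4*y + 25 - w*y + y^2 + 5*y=-5*w + y^2 + y*(9 - w) + 20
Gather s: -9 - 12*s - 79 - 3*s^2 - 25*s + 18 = -3*s^2 - 37*s - 70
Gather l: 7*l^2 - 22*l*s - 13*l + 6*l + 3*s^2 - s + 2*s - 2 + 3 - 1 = 7*l^2 + l*(-22*s - 7) + 3*s^2 + s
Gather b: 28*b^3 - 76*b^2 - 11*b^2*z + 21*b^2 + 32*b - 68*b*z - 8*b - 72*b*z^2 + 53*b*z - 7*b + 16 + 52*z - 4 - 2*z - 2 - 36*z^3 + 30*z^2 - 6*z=28*b^3 + b^2*(-11*z - 55) + b*(-72*z^2 - 15*z + 17) - 36*z^3 + 30*z^2 + 44*z + 10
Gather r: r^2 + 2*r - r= r^2 + r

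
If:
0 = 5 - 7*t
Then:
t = 5/7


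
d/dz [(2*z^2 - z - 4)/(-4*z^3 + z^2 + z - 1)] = ((1 - 4*z)*(4*z^3 - z^2 - z + 1) + (-12*z^2 + 2*z + 1)*(-2*z^2 + z + 4))/(4*z^3 - z^2 - z + 1)^2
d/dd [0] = 0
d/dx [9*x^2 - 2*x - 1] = 18*x - 2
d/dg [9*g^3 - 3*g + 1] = 27*g^2 - 3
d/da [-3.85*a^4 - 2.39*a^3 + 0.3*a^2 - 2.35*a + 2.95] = -15.4*a^3 - 7.17*a^2 + 0.6*a - 2.35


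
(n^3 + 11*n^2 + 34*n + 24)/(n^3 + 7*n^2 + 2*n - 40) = (n^2 + 7*n + 6)/(n^2 + 3*n - 10)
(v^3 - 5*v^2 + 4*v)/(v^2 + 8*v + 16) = v*(v^2 - 5*v + 4)/(v^2 + 8*v + 16)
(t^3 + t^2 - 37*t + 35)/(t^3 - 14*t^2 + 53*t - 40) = (t + 7)/(t - 8)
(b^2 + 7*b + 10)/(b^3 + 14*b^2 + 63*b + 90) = (b + 2)/(b^2 + 9*b + 18)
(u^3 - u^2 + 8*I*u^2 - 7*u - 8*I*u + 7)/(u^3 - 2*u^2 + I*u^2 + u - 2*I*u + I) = (u + 7*I)/(u - 1)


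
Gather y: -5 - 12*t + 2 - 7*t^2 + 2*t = -7*t^2 - 10*t - 3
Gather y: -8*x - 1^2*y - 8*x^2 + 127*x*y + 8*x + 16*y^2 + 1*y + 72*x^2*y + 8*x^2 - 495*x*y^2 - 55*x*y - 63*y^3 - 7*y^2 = -63*y^3 + y^2*(9 - 495*x) + y*(72*x^2 + 72*x)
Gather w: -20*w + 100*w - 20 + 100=80*w + 80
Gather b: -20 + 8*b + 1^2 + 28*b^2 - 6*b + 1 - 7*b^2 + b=21*b^2 + 3*b - 18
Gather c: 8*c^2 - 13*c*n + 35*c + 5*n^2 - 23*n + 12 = 8*c^2 + c*(35 - 13*n) + 5*n^2 - 23*n + 12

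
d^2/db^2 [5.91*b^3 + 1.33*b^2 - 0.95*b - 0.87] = 35.46*b + 2.66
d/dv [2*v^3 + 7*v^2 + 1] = 2*v*(3*v + 7)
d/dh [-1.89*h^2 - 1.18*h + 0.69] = -3.78*h - 1.18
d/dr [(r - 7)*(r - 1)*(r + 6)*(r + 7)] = 4*r^3 + 15*r^2 - 110*r - 245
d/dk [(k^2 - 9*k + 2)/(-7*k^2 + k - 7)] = (-62*k^2 + 14*k + 61)/(49*k^4 - 14*k^3 + 99*k^2 - 14*k + 49)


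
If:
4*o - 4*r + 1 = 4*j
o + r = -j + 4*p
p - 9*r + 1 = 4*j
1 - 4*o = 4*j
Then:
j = 53/216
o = 1/216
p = 7/108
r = 1/108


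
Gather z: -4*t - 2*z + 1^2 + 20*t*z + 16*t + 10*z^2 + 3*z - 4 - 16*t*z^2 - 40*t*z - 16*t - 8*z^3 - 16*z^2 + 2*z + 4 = -4*t - 8*z^3 + z^2*(-16*t - 6) + z*(3 - 20*t) + 1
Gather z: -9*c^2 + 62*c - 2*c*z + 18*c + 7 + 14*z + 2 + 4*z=-9*c^2 + 80*c + z*(18 - 2*c) + 9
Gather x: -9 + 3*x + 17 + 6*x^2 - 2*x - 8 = 6*x^2 + x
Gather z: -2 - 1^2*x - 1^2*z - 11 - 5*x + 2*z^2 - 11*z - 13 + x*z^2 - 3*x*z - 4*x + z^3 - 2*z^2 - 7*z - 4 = x*z^2 - 10*x + z^3 + z*(-3*x - 19) - 30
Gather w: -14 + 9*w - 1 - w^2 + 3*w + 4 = -w^2 + 12*w - 11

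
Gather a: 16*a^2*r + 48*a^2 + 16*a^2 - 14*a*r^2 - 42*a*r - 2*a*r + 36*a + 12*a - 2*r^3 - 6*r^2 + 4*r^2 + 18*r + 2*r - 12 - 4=a^2*(16*r + 64) + a*(-14*r^2 - 44*r + 48) - 2*r^3 - 2*r^2 + 20*r - 16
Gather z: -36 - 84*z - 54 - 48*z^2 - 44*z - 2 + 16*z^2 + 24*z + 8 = -32*z^2 - 104*z - 84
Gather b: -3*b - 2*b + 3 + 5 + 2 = 10 - 5*b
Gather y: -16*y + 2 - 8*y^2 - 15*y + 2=-8*y^2 - 31*y + 4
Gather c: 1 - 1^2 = 0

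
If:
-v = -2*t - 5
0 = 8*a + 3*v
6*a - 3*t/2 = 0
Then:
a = -15/32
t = -15/8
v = 5/4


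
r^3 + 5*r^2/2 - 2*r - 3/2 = (r - 1)*(r + 1/2)*(r + 3)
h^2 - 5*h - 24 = (h - 8)*(h + 3)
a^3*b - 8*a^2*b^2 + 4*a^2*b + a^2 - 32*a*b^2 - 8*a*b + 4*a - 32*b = (a + 4)*(a - 8*b)*(a*b + 1)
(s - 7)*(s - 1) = s^2 - 8*s + 7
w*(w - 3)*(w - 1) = w^3 - 4*w^2 + 3*w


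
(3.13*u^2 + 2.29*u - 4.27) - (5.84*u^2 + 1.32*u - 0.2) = -2.71*u^2 + 0.97*u - 4.07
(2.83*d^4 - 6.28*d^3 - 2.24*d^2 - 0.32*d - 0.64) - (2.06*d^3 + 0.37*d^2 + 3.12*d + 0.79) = 2.83*d^4 - 8.34*d^3 - 2.61*d^2 - 3.44*d - 1.43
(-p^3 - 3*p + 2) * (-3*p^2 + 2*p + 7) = 3*p^5 - 2*p^4 + 2*p^3 - 12*p^2 - 17*p + 14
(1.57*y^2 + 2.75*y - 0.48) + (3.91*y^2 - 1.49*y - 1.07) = 5.48*y^2 + 1.26*y - 1.55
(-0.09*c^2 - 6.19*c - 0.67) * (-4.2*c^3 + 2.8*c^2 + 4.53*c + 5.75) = 0.378*c^5 + 25.746*c^4 - 14.9257*c^3 - 30.4342*c^2 - 38.6276*c - 3.8525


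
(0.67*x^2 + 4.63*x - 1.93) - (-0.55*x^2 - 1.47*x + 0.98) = 1.22*x^2 + 6.1*x - 2.91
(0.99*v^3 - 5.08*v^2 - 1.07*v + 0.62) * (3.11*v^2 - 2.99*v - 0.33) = 3.0789*v^5 - 18.7589*v^4 + 11.5348*v^3 + 6.8039*v^2 - 1.5007*v - 0.2046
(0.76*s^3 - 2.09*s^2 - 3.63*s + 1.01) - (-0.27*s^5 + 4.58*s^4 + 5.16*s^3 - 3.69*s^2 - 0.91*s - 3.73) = 0.27*s^5 - 4.58*s^4 - 4.4*s^3 + 1.6*s^2 - 2.72*s + 4.74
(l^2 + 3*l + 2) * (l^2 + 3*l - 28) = l^4 + 6*l^3 - 17*l^2 - 78*l - 56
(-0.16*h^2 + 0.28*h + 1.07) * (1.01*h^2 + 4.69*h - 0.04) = -0.1616*h^4 - 0.4676*h^3 + 2.4003*h^2 + 5.0071*h - 0.0428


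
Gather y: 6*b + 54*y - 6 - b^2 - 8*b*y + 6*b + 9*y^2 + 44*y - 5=-b^2 + 12*b + 9*y^2 + y*(98 - 8*b) - 11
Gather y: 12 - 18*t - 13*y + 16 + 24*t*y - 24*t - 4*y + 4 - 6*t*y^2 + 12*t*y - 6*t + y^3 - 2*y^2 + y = -48*t + y^3 + y^2*(-6*t - 2) + y*(36*t - 16) + 32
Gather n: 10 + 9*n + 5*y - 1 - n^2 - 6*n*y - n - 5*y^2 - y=-n^2 + n*(8 - 6*y) - 5*y^2 + 4*y + 9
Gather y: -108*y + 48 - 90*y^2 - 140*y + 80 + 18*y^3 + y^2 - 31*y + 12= 18*y^3 - 89*y^2 - 279*y + 140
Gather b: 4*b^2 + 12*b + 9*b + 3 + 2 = 4*b^2 + 21*b + 5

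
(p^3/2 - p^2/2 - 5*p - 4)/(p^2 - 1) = (p^2/2 - p - 4)/(p - 1)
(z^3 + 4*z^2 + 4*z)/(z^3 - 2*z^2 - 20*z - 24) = z/(z - 6)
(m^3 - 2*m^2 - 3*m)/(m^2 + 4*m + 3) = m*(m - 3)/(m + 3)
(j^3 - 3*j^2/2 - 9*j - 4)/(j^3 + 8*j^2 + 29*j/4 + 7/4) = 2*(j^2 - 2*j - 8)/(2*j^2 + 15*j + 7)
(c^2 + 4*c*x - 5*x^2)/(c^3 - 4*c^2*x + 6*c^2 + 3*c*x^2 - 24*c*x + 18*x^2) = (-c - 5*x)/(-c^2 + 3*c*x - 6*c + 18*x)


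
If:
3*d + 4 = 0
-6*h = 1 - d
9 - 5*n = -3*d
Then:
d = -4/3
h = -7/18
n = 1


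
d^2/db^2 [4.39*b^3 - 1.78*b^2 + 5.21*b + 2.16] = 26.34*b - 3.56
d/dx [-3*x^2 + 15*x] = 15 - 6*x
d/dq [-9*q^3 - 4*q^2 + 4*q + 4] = -27*q^2 - 8*q + 4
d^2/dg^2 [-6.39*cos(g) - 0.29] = 6.39*cos(g)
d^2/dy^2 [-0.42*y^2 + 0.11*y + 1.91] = -0.840000000000000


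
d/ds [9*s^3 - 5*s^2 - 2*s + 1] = 27*s^2 - 10*s - 2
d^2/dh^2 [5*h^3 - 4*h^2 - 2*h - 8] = 30*h - 8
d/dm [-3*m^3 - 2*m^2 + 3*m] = -9*m^2 - 4*m + 3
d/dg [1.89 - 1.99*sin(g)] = -1.99*cos(g)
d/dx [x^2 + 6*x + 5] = 2*x + 6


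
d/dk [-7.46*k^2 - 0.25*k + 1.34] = -14.92*k - 0.25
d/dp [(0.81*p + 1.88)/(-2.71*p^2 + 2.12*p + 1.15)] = (2.1951*p^2 + 10.1896*p - 3.0541)/(7.3441*p^4 - 11.4904*p^3 - 1.7386*p^2 + 4.876*p + 1.3225)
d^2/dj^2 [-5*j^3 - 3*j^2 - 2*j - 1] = -30*j - 6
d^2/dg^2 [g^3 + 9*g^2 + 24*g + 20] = 6*g + 18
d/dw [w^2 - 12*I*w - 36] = 2*w - 12*I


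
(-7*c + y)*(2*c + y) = -14*c^2 - 5*c*y + y^2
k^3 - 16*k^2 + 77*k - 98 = (k - 7)^2*(k - 2)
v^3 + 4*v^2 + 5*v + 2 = (v + 1)^2*(v + 2)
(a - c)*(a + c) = a^2 - c^2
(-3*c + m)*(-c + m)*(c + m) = 3*c^3 - c^2*m - 3*c*m^2 + m^3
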